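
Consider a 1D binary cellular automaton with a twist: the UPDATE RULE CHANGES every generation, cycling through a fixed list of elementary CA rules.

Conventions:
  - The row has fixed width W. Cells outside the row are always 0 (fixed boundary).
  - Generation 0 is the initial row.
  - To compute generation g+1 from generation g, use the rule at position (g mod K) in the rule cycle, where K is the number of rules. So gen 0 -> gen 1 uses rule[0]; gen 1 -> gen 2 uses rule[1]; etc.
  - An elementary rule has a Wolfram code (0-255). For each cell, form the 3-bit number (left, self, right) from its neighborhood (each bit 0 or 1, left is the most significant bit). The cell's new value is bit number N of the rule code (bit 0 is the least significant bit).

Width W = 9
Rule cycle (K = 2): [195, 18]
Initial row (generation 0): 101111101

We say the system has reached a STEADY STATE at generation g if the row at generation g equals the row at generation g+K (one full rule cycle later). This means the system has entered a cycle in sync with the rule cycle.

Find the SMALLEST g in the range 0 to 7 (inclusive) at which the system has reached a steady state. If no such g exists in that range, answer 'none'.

Answer: 6

Derivation:
Gen 0: 101111101
Gen 1 (rule 195): 000111100
Gen 2 (rule 18): 001000010
Gen 3 (rule 195): 110011100
Gen 4 (rule 18): 001100010
Gen 5 (rule 195): 110101100
Gen 6 (rule 18): 000000010
Gen 7 (rule 195): 111111100
Gen 8 (rule 18): 000000010
Gen 9 (rule 195): 111111100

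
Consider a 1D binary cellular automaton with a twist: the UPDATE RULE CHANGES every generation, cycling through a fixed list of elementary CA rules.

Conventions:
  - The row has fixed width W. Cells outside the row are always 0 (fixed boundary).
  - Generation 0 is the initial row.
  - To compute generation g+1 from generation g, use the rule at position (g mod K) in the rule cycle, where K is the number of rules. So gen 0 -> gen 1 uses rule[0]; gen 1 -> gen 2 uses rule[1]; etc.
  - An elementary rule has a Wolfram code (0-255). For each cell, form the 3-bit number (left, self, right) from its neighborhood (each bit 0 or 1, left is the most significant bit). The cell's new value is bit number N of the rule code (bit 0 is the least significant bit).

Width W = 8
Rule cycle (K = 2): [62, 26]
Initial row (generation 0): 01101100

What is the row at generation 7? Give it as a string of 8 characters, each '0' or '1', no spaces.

Answer: 11111010

Derivation:
Gen 0: 01101100
Gen 1 (rule 62): 11011010
Gen 2 (rule 26): 10010001
Gen 3 (rule 62): 11111011
Gen 4 (rule 26): 10000010
Gen 5 (rule 62): 11000111
Gen 6 (rule 26): 10101100
Gen 7 (rule 62): 11111010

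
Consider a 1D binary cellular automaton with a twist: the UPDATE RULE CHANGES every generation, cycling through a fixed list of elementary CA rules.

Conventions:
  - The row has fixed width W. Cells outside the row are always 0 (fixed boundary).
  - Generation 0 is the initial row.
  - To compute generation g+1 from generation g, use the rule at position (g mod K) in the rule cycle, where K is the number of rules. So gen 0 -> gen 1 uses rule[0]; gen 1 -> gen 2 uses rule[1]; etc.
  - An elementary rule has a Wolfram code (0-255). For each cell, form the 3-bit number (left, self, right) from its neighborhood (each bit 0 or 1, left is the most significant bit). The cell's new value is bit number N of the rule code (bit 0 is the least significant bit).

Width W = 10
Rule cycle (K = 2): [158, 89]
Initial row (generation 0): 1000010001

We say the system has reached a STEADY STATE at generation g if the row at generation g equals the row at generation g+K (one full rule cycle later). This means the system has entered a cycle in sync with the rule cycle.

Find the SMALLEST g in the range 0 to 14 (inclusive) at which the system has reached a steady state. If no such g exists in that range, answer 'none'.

Gen 0: 1000010001
Gen 1 (rule 158): 1100111011
Gen 2 (rule 89): 1110101011
Gen 3 (rule 158): 1100101010
Gen 4 (rule 89): 1110000001
Gen 5 (rule 158): 1101000011
Gen 6 (rule 89): 1100111011
Gen 7 (rule 158): 1011110010
Gen 8 (rule 89): 0010011001
Gen 9 (rule 158): 0111110111
Gen 10 (rule 89): 0100010101
Gen 11 (rule 158): 1110110101
Gen 12 (rule 89): 1010110000
Gen 13 (rule 158): 1010101000
Gen 14 (rule 89): 0000000111
Gen 15 (rule 158): 0000001110
Gen 16 (rule 89): 1111101011

Answer: none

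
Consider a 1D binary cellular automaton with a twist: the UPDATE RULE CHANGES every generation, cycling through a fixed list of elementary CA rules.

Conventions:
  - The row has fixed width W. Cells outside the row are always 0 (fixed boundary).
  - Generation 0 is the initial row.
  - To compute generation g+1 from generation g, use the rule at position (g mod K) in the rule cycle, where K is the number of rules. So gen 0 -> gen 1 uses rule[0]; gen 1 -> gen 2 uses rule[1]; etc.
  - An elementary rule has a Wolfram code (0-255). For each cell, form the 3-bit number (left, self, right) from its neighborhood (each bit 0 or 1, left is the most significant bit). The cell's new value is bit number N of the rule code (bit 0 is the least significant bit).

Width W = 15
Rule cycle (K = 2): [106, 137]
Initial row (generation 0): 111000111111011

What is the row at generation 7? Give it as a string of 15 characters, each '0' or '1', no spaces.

Gen 0: 111000111111011
Gen 1 (rule 106): 101001100001111
Gen 2 (rule 137): 000001001101110
Gen 3 (rule 106): 000010011111010
Gen 4 (rule 137): 111000011110000
Gen 5 (rule 106): 101000110010000
Gen 6 (rule 137): 000010100000111
Gen 7 (rule 106): 000101000001101

Answer: 000101000001101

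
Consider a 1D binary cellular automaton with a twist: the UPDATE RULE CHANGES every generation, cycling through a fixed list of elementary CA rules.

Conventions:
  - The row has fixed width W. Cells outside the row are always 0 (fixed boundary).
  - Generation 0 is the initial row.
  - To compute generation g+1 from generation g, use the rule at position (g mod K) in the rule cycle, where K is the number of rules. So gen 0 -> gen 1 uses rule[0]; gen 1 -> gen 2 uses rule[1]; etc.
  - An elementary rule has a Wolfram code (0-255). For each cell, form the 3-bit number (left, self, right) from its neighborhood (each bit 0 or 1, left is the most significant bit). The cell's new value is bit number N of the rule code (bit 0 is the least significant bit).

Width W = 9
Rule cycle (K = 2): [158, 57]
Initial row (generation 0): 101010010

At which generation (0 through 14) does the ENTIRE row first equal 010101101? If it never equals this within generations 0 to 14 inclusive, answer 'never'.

Gen 0: 101010010
Gen 1 (rule 158): 101011111
Gen 2 (rule 57): 010110000
Gen 3 (rule 158): 110101000
Gen 4 (rule 57): 101010111
Gen 5 (rule 158): 101010110
Gen 6 (rule 57): 010101101
Gen 7 (rule 158): 110101001
Gen 8 (rule 57): 101010100
Gen 9 (rule 158): 101010110
Gen 10 (rule 57): 010101101
Gen 11 (rule 158): 110101001
Gen 12 (rule 57): 101010100
Gen 13 (rule 158): 101010110
Gen 14 (rule 57): 010101101

Answer: 6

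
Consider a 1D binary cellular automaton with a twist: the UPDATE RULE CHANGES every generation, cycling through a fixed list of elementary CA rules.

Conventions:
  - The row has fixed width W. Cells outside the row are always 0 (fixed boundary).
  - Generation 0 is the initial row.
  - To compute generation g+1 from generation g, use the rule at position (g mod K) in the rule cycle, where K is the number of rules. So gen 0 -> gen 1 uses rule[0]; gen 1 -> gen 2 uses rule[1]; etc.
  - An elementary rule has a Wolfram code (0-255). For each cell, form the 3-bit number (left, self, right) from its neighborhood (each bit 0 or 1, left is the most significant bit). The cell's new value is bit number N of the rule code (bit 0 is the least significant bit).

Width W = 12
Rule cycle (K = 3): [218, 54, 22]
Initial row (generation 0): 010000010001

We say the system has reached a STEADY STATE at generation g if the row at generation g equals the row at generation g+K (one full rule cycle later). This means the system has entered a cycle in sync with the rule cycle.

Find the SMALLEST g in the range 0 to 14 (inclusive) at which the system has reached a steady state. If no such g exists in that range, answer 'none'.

Gen 0: 010000010001
Gen 1 (rule 218): 101000101010
Gen 2 (rule 54): 111101111111
Gen 3 (rule 22): 000000000000
Gen 4 (rule 218): 000000000000
Gen 5 (rule 54): 000000000000
Gen 6 (rule 22): 000000000000
Gen 7 (rule 218): 000000000000
Gen 8 (rule 54): 000000000000
Gen 9 (rule 22): 000000000000
Gen 10 (rule 218): 000000000000
Gen 11 (rule 54): 000000000000
Gen 12 (rule 22): 000000000000
Gen 13 (rule 218): 000000000000
Gen 14 (rule 54): 000000000000
Gen 15 (rule 22): 000000000000
Gen 16 (rule 218): 000000000000
Gen 17 (rule 54): 000000000000

Answer: 3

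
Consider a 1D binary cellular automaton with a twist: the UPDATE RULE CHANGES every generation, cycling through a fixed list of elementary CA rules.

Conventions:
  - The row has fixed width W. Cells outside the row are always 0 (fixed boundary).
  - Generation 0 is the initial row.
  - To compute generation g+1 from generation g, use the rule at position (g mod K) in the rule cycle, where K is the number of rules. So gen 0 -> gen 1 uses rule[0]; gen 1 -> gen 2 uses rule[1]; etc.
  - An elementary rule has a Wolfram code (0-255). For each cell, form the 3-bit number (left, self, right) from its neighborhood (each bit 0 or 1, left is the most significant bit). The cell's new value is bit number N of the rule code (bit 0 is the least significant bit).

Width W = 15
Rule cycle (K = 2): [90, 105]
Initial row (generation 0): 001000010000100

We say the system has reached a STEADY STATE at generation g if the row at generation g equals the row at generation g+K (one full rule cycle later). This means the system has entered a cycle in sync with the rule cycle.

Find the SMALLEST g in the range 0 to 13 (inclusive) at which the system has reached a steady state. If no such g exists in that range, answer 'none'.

Gen 0: 001000010000100
Gen 1 (rule 90): 010100101001010
Gen 2 (rule 105): 001000010000100
Gen 3 (rule 90): 010100101001010
Gen 4 (rule 105): 001000010000100
Gen 5 (rule 90): 010100101001010
Gen 6 (rule 105): 001000010000100
Gen 7 (rule 90): 010100101001010
Gen 8 (rule 105): 001000010000100
Gen 9 (rule 90): 010100101001010
Gen 10 (rule 105): 001000010000100
Gen 11 (rule 90): 010100101001010
Gen 12 (rule 105): 001000010000100
Gen 13 (rule 90): 010100101001010
Gen 14 (rule 105): 001000010000100
Gen 15 (rule 90): 010100101001010

Answer: 0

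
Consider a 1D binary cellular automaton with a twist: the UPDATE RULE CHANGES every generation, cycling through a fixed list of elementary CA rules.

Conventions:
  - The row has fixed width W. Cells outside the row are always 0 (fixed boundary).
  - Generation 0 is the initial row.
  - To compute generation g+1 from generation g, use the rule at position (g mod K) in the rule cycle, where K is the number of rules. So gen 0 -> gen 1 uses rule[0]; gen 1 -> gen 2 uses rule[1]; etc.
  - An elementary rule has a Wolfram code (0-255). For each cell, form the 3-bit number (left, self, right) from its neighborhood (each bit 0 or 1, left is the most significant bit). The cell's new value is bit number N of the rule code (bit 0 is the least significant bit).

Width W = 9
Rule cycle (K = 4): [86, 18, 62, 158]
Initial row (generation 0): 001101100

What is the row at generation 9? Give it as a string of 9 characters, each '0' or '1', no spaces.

Answer: 000000000

Derivation:
Gen 0: 001101100
Gen 1 (rule 86): 010100110
Gen 2 (rule 18): 100011001
Gen 3 (rule 62): 110110111
Gen 4 (rule 158): 100100110
Gen 5 (rule 86): 111111011
Gen 6 (rule 18): 000000000
Gen 7 (rule 62): 000000000
Gen 8 (rule 158): 000000000
Gen 9 (rule 86): 000000000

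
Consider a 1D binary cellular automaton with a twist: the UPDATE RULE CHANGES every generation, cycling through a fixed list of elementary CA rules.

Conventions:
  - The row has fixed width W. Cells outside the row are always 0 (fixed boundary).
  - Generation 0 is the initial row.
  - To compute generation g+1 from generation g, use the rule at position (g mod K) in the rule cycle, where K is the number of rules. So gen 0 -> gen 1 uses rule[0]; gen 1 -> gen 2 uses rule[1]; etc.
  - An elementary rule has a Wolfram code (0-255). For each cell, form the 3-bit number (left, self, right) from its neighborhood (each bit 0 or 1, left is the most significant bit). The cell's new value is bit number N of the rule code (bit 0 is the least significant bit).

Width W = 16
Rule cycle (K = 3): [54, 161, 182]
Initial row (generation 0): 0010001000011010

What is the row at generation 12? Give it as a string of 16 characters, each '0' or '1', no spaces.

Gen 0: 0010001000011010
Gen 1 (rule 54): 0111011100100111
Gen 2 (rule 161): 0010101000000010
Gen 3 (rule 182): 0111111100000111
Gen 4 (rule 54): 1000000010001000
Gen 5 (rule 161): 0011111000100011
Gen 6 (rule 182): 0101110101110100
Gen 7 (rule 54): 1110001110001110
Gen 8 (rule 161): 0100100100100100
Gen 9 (rule 182): 1111111111111110
Gen 10 (rule 54): 0000000000000001
Gen 11 (rule 161): 1111111111111100
Gen 12 (rule 182): 0111111111111010

Answer: 0111111111111010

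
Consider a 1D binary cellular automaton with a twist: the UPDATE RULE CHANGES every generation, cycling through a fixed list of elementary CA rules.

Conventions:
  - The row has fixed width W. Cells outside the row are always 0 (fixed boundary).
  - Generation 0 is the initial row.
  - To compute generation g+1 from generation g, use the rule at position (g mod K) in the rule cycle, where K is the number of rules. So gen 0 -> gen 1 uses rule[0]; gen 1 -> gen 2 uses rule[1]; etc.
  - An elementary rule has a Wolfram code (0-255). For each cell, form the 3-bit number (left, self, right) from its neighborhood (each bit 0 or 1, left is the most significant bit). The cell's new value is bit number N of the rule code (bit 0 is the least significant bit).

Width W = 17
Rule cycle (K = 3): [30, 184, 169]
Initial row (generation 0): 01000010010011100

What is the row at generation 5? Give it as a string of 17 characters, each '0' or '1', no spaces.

Gen 0: 01000010010011100
Gen 1 (rule 30): 11100111111110010
Gen 2 (rule 184): 11010111111101001
Gen 3 (rule 169): 10101111111010000
Gen 4 (rule 30): 10101000000011000
Gen 5 (rule 184): 01010100000010100

Answer: 01010100000010100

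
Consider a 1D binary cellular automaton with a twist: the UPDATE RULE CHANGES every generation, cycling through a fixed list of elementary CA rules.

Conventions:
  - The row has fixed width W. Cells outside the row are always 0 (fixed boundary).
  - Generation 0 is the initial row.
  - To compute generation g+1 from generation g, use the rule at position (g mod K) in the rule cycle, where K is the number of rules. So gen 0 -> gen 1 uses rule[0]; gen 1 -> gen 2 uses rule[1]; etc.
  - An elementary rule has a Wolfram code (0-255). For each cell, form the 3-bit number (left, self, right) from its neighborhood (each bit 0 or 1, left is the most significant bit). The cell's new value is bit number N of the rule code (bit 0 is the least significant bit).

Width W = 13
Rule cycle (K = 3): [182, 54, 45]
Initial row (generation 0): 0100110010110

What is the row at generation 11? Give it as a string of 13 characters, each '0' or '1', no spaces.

Answer: 0000111100001

Derivation:
Gen 0: 0100110010110
Gen 1 (rule 182): 1111001111001
Gen 2 (rule 54): 0000110000111
Gen 3 (rule 45): 1110100110100
Gen 4 (rule 182): 0101111001110
Gen 5 (rule 54): 1110000110001
Gen 6 (rule 45): 1000110100101
Gen 7 (rule 182): 1101001111111
Gen 8 (rule 54): 0011110000000
Gen 9 (rule 45): 1010000111111
Gen 10 (rule 182): 1111001011110
Gen 11 (rule 54): 0000111100001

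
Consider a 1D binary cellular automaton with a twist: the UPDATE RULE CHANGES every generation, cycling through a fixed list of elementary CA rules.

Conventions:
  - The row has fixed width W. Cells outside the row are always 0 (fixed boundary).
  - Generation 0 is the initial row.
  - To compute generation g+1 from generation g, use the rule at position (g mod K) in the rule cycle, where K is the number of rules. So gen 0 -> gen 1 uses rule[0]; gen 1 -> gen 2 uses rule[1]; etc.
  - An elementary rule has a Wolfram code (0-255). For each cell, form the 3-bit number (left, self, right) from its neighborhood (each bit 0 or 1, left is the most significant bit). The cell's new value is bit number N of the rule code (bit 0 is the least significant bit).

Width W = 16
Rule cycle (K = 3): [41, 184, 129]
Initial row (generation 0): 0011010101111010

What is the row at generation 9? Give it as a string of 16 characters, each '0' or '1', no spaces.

Gen 0: 0011010101111010
Gen 1 (rule 41): 1010101011000100
Gen 2 (rule 184): 0101010110100010
Gen 3 (rule 129): 0000000000001000
Gen 4 (rule 41): 1111111111100011
Gen 5 (rule 184): 1111111111010010
Gen 6 (rule 129): 0111111110000000
Gen 7 (rule 41): 0100000000111111
Gen 8 (rule 184): 0010000000111110
Gen 9 (rule 129): 1000111110011100

Answer: 1000111110011100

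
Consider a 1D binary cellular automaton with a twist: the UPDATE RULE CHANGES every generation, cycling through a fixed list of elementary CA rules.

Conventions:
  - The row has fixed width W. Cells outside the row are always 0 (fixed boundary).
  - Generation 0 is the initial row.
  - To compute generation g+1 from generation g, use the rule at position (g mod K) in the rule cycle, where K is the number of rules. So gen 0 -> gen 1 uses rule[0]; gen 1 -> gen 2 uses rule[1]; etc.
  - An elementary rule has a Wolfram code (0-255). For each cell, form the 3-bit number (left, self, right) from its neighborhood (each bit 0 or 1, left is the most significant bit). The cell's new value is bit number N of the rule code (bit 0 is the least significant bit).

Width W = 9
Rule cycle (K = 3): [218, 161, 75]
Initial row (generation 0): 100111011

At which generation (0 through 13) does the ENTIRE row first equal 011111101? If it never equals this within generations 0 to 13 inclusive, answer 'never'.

Answer: never

Derivation:
Gen 0: 100111011
Gen 1 (rule 218): 011111011
Gen 2 (rule 161): 001110100
Gen 3 (rule 75): 111010001
Gen 4 (rule 218): 111001010
Gen 5 (rule 161): 010000100
Gen 6 (rule 75): 100111001
Gen 7 (rule 218): 011111110
Gen 8 (rule 161): 001111100
Gen 9 (rule 75): 111000101
Gen 10 (rule 218): 111101000
Gen 11 (rule 161): 011010011
Gen 12 (rule 75): 111000111
Gen 13 (rule 218): 111101111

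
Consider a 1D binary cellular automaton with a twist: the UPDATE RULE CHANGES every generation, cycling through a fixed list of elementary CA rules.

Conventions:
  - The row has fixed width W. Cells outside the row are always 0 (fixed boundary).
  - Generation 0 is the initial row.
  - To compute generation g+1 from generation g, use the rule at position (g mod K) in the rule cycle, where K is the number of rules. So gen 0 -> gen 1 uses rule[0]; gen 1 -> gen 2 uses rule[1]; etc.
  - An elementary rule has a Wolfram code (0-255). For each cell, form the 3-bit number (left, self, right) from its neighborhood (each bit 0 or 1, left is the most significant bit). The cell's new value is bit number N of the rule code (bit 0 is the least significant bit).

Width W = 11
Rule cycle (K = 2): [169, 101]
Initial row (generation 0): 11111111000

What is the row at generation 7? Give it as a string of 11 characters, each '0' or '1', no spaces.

Gen 0: 11111111000
Gen 1 (rule 169): 11111110011
Gen 2 (rule 101): 00000010001
Gen 3 (rule 169): 11111000100
Gen 4 (rule 101): 00001010101
Gen 5 (rule 169): 11100101010
Gen 6 (rule 101): 00100111110
Gen 7 (rule 169): 10000111100

Answer: 10000111100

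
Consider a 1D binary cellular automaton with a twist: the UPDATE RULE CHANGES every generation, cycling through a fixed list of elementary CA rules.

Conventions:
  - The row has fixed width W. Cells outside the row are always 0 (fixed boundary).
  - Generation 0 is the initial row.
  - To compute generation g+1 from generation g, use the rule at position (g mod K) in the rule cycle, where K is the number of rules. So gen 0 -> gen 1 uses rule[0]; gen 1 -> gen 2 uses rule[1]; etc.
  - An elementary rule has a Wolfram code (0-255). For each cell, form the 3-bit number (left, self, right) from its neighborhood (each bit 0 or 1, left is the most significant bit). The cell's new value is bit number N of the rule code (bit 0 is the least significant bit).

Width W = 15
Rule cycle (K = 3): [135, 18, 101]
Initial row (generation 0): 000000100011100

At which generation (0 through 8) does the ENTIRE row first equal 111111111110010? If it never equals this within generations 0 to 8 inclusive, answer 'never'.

Answer: 3

Derivation:
Gen 0: 000000100011100
Gen 1 (rule 135): 111111101101001
Gen 2 (rule 18): 000000000000110
Gen 3 (rule 101): 111111111110010
Gen 4 (rule 135): 011111111100110
Gen 5 (rule 18): 100000000011001
Gen 6 (rule 101): 101111111001001
Gen 7 (rule 135): 100111110011011
Gen 8 (rule 18): 011000001100000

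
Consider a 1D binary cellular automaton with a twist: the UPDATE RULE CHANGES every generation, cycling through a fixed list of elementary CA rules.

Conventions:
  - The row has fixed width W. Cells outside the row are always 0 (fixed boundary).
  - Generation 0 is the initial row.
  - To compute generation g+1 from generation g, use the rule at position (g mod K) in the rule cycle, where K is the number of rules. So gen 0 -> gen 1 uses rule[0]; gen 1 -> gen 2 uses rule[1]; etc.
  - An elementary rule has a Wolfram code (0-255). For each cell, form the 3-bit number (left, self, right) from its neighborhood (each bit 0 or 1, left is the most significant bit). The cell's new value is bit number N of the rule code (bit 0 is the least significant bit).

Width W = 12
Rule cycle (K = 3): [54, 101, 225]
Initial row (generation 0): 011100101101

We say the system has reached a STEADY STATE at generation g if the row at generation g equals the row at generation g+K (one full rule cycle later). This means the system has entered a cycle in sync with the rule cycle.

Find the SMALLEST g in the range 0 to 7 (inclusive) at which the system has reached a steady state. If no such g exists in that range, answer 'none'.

Gen 0: 011100101101
Gen 1 (rule 54): 100011110011
Gen 2 (rule 101): 101000010001
Gen 3 (rule 225): 010011000100
Gen 4 (rule 54): 111100101110
Gen 5 (rule 101): 000100110010
Gen 6 (rule 225): 110000010000
Gen 7 (rule 54): 001000111000
Gen 8 (rule 101): 101010001011
Gen 9 (rule 225): 010100100101
Gen 10 (rule 54): 111111111111

Answer: none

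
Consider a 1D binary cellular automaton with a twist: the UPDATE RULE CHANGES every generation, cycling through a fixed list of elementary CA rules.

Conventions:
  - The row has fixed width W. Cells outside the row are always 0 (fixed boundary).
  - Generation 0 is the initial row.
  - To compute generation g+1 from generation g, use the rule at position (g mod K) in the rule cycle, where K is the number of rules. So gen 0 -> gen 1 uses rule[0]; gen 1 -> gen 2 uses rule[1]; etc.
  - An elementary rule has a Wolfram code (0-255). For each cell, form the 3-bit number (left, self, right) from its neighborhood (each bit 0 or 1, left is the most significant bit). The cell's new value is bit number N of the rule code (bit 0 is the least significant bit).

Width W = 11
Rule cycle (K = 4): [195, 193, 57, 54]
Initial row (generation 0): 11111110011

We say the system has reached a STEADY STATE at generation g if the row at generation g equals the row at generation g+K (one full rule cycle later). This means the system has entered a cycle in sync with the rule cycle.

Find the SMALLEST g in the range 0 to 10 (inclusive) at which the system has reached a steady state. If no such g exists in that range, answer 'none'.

Answer: none

Derivation:
Gen 0: 11111110011
Gen 1 (rule 195): 01111110101
Gen 2 (rule 193): 00111110000
Gen 3 (rule 57): 10100001111
Gen 4 (rule 54): 11110010000
Gen 5 (rule 195): 01110100111
Gen 6 (rule 193): 00110000011
Gen 7 (rule 57): 10101111010
Gen 8 (rule 54): 11110000111
Gen 9 (rule 195): 01110111011
Gen 10 (rule 193): 00110011001
Gen 11 (rule 57): 10101010100
Gen 12 (rule 54): 11111111110
Gen 13 (rule 195): 01111111110
Gen 14 (rule 193): 00111111110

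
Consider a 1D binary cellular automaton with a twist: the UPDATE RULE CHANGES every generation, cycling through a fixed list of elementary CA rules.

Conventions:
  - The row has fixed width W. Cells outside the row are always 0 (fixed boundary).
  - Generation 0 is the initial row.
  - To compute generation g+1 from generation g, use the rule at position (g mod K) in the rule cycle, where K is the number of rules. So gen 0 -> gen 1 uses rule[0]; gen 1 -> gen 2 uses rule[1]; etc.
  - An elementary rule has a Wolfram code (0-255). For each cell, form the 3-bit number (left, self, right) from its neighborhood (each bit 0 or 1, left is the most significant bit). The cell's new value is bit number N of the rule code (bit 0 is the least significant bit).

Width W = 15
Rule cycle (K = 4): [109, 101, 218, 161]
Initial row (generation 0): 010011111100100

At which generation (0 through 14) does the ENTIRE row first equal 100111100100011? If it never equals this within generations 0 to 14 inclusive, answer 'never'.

Gen 0: 010011111100100
Gen 1 (rule 109): 010010000100101
Gen 2 (rule 101): 010010110100111
Gen 3 (rule 218): 101100110011111
Gen 4 (rule 161): 010000000001110
Gen 5 (rule 109): 010111111101010
Gen 6 (rule 101): 011000000111110
Gen 7 (rule 218): 111100001111111
Gen 8 (rule 161): 011001100111110
Gen 9 (rule 109): 011001100100010
Gen 10 (rule 101): 001000100101010
Gen 11 (rule 218): 010101011000001
Gen 12 (rule 161): 001010100011100
Gen 13 (rule 109): 101111101010101
Gen 14 (rule 101): 110000111111111

Answer: never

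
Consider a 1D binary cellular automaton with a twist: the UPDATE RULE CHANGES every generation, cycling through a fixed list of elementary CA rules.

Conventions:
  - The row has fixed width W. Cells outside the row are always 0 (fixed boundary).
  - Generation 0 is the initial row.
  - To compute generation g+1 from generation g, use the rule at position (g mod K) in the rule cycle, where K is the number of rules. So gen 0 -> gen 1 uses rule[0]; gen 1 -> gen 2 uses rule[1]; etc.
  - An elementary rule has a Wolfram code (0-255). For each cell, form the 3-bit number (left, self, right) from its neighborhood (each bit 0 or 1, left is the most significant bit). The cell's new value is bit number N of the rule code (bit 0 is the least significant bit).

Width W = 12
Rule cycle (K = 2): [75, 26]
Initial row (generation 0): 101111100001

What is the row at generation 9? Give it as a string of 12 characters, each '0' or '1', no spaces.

Gen 0: 101111100001
Gen 1 (rule 75): 001000101110
Gen 2 (rule 26): 010101001001
Gen 3 (rule 75): 100000010010
Gen 4 (rule 26): 010000101101
Gen 5 (rule 75): 100111001100
Gen 6 (rule 26): 011100111010
Gen 7 (rule 75): 110101101000
Gen 8 (rule 26): 100001000100
Gen 9 (rule 75): 001110011001

Answer: 001110011001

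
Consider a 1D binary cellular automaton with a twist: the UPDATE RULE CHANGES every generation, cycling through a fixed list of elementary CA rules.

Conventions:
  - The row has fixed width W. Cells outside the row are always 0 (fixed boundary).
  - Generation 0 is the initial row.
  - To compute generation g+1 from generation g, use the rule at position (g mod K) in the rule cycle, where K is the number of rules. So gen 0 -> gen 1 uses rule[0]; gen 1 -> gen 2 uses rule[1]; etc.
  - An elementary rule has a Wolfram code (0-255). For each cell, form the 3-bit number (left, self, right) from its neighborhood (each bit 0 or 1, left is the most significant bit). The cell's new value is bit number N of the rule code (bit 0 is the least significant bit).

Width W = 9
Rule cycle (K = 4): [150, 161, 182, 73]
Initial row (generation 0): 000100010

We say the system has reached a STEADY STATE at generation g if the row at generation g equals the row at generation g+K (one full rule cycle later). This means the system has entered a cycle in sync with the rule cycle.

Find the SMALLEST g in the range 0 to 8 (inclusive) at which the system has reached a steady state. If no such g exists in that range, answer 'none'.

Answer: 4

Derivation:
Gen 0: 000100010
Gen 1 (rule 150): 001110111
Gen 2 (rule 161): 100101010
Gen 3 (rule 182): 111111111
Gen 4 (rule 73): 100000001
Gen 5 (rule 150): 110000011
Gen 6 (rule 161): 000111000
Gen 7 (rule 182): 001010100
Gen 8 (rule 73): 100000001
Gen 9 (rule 150): 110000011
Gen 10 (rule 161): 000111000
Gen 11 (rule 182): 001010100
Gen 12 (rule 73): 100000001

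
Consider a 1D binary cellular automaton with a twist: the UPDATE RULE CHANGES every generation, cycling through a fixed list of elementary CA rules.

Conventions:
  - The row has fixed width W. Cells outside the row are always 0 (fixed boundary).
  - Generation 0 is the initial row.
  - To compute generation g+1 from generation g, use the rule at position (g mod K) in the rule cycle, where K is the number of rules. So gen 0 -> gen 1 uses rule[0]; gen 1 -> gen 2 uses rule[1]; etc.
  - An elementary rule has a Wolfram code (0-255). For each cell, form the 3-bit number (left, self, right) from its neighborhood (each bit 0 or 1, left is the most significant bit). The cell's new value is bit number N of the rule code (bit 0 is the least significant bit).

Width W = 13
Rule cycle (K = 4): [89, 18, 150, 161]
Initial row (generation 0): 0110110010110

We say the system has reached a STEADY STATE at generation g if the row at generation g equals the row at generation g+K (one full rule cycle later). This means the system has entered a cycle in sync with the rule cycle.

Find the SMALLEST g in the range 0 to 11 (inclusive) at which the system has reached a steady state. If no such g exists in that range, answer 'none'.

Gen 0: 0110110010110
Gen 1 (rule 89): 0110111000111
Gen 2 (rule 18): 1000000101000
Gen 3 (rule 150): 1100001101100
Gen 4 (rule 161): 0001100010001
Gen 5 (rule 89): 1101111001100
Gen 6 (rule 18): 0000000110010
Gen 7 (rule 150): 0000001001111
Gen 8 (rule 161): 1111100000110
Gen 9 (rule 89): 1000111110111
Gen 10 (rule 18): 0101000000000
Gen 11 (rule 150): 1101100000000
Gen 12 (rule 161): 0010001111111
Gen 13 (rule 89): 1001101000001
Gen 14 (rule 18): 0110000100010
Gen 15 (rule 150): 1001001110111

Answer: none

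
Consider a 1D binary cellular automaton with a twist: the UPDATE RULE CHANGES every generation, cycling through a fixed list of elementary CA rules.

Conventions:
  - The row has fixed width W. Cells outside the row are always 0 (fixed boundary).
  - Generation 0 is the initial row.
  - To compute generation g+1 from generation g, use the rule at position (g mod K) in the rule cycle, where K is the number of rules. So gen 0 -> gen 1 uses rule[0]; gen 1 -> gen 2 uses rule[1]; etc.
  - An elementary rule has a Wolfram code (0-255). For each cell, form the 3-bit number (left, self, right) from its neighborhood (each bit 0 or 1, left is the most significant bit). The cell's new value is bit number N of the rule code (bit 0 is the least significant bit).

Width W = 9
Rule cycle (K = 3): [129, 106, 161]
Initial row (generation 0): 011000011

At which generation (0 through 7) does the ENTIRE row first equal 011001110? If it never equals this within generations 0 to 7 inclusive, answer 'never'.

Answer: never

Derivation:
Gen 0: 011000011
Gen 1 (rule 129): 000011000
Gen 2 (rule 106): 000111000
Gen 3 (rule 161): 110010011
Gen 4 (rule 129): 000000000
Gen 5 (rule 106): 000000000
Gen 6 (rule 161): 111111111
Gen 7 (rule 129): 011111110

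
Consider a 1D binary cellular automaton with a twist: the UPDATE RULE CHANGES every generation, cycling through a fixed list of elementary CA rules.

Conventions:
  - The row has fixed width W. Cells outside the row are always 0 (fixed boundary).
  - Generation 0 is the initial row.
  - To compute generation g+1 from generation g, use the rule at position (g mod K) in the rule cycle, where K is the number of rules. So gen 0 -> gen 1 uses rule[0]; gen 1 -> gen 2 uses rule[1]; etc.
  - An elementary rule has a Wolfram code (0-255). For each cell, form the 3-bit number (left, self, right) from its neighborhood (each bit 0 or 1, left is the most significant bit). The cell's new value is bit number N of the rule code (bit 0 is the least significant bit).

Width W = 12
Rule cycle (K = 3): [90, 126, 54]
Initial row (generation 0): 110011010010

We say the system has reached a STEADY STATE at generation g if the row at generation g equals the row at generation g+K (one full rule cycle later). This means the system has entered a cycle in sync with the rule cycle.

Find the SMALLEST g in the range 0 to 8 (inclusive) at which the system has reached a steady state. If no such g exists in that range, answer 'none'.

Gen 0: 110011010010
Gen 1 (rule 90): 111111001101
Gen 2 (rule 126): 100001111111
Gen 3 (rule 54): 110010000000
Gen 4 (rule 90): 111101000000
Gen 5 (rule 126): 100111100000
Gen 6 (rule 54): 111000010000
Gen 7 (rule 90): 101100101000
Gen 8 (rule 126): 111111111100
Gen 9 (rule 54): 000000000010
Gen 10 (rule 90): 000000000101
Gen 11 (rule 126): 000000001111

Answer: none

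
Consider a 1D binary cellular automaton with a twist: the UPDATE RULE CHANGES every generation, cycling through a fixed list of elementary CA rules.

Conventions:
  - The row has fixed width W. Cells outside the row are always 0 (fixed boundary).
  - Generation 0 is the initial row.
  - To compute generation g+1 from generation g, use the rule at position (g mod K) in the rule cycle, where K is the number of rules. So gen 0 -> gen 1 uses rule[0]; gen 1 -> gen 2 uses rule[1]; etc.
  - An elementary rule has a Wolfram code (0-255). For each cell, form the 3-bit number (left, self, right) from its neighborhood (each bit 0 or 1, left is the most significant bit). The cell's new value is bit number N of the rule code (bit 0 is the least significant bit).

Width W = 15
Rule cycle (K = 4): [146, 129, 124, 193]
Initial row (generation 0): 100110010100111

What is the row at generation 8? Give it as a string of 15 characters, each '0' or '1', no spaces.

Answer: 100001011001011

Derivation:
Gen 0: 100110010100111
Gen 1 (rule 146): 011001100011010
Gen 2 (rule 129): 000000001000000
Gen 3 (rule 124): 000000001100000
Gen 4 (rule 193): 111111100101111
Gen 5 (rule 146): 011111011000110
Gen 6 (rule 129): 001110000010000
Gen 7 (rule 124): 001011000011000
Gen 8 (rule 193): 100001011001011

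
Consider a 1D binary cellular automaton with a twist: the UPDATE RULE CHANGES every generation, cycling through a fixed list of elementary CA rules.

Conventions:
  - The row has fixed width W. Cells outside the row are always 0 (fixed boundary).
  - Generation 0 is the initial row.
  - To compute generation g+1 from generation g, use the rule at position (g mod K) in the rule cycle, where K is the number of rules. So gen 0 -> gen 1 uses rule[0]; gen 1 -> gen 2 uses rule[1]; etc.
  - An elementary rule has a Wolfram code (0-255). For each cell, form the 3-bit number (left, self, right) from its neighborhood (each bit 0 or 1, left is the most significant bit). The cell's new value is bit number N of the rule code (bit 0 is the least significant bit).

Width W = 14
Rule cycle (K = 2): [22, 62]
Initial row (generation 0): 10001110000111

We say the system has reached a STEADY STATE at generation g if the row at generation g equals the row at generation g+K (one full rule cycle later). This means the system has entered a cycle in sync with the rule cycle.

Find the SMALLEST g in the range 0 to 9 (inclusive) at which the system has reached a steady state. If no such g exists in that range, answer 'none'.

Answer: 9

Derivation:
Gen 0: 10001110000111
Gen 1 (rule 22): 11010001001000
Gen 2 (rule 62): 10111011111100
Gen 3 (rule 22): 10000000000010
Gen 4 (rule 62): 11000000000111
Gen 5 (rule 22): 00100000001000
Gen 6 (rule 62): 01110000011100
Gen 7 (rule 22): 10001000100010
Gen 8 (rule 62): 11011101110111
Gen 9 (rule 22): 00000000000000
Gen 10 (rule 62): 00000000000000
Gen 11 (rule 22): 00000000000000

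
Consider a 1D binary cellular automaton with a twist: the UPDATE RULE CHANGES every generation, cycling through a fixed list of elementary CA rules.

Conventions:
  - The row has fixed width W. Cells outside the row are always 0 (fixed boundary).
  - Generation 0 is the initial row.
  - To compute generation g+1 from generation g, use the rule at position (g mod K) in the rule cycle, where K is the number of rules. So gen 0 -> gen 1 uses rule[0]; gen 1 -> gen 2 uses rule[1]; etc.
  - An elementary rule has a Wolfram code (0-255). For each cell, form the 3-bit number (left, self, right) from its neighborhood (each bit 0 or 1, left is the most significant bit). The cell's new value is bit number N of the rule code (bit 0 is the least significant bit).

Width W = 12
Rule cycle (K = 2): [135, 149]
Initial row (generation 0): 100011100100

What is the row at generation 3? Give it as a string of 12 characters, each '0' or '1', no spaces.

Gen 0: 100011100100
Gen 1 (rule 135): 101101001101
Gen 2 (rule 149): 100001100001
Gen 3 (rule 135): 101110001111

Answer: 101110001111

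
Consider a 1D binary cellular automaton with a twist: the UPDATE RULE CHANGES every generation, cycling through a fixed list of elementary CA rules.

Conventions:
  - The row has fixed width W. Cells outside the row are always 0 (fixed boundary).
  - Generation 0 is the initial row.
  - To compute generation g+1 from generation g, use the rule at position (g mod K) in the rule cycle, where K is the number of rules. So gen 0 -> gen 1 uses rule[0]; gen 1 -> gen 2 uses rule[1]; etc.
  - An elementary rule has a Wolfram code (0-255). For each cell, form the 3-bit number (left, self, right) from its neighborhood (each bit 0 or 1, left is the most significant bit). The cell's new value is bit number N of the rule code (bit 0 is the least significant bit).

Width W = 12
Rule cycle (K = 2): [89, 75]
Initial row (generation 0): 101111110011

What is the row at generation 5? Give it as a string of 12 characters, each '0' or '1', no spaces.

Answer: 000110111011

Derivation:
Gen 0: 101111110011
Gen 1 (rule 89): 001000011011
Gen 2 (rule 75): 110011111011
Gen 3 (rule 89): 111010001011
Gen 4 (rule 75): 101000110011
Gen 5 (rule 89): 000110111011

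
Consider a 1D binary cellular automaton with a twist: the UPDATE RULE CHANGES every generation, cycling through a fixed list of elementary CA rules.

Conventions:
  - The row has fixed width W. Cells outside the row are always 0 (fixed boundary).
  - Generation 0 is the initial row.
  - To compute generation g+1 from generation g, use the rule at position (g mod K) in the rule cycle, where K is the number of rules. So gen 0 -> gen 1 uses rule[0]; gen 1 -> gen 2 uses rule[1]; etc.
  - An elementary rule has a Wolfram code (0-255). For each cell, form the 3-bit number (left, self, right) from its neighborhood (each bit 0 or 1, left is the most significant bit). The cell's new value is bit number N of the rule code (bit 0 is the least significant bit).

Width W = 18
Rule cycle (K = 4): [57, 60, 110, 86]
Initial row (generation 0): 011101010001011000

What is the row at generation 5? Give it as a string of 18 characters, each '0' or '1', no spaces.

Gen 0: 011101010001011000
Gen 1 (rule 57): 010010101100110111
Gen 2 (rule 60): 011011111010101100
Gen 3 (rule 110): 111110001111111100
Gen 4 (rule 86): 000011010000000110
Gen 5 (rule 57): 111010101111110101

Answer: 111010101111110101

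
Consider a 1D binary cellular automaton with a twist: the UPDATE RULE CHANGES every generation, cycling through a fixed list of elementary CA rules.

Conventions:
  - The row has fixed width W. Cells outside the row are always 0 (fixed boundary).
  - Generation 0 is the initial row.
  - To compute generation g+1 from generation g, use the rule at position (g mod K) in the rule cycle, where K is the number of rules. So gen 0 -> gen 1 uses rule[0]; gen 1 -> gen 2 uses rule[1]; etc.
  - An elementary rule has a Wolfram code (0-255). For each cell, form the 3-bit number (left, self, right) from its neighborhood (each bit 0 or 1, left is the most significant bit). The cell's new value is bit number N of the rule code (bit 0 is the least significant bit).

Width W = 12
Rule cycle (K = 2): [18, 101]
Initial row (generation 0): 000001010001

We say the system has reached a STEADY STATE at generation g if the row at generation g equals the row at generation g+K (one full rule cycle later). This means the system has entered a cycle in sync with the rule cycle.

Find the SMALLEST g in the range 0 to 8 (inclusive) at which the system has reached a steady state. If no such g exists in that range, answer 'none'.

Gen 0: 000001010001
Gen 1 (rule 18): 000010001010
Gen 2 (rule 101): 111010101110
Gen 3 (rule 18): 000000000001
Gen 4 (rule 101): 111111111101
Gen 5 (rule 18): 000000000000
Gen 6 (rule 101): 111111111111
Gen 7 (rule 18): 000000000000
Gen 8 (rule 101): 111111111111
Gen 9 (rule 18): 000000000000
Gen 10 (rule 101): 111111111111

Answer: 5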